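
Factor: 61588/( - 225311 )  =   - 2^2*89^1*173^1 * 233^( - 1)* 967^( - 1 )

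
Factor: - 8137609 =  - 8137609^1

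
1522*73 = 111106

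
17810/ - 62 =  - 288+23/31 = - 287.26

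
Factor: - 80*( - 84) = 2^6*3^1*5^1*7^1 =6720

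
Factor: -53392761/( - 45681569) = 3^2*31^ (  -  1)*37^( - 1 )*283^1 * 20963^1*39827^( - 1)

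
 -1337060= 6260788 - 7597848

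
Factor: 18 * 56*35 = 2^4*3^2 * 5^1*7^2 = 35280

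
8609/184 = 46+145/184 = 46.79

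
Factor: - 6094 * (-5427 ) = 33072138=2^1*3^4 * 11^1*67^1*277^1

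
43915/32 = 43915/32 = 1372.34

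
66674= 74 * 901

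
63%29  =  5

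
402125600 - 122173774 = 279951826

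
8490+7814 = 16304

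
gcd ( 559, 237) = 1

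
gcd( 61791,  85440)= 3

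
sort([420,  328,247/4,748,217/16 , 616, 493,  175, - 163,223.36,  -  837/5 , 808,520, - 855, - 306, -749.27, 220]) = [- 855, - 749.27,  -  306, - 837/5, - 163,  217/16,247/4,175,220,223.36,328,  420, 493, 520, 616, 748, 808]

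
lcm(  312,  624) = 624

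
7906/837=9+373/837 = 9.45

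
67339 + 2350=69689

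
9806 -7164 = 2642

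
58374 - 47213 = 11161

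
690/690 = 1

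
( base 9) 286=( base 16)F0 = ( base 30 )80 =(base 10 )240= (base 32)7g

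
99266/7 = 14180 + 6/7  =  14180.86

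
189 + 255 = 444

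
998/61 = 16 + 22/61= 16.36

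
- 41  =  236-277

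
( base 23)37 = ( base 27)2m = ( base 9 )84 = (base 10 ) 76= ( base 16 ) 4c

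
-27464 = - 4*6866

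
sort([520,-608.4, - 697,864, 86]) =[ - 697, - 608.4,  86,520,864]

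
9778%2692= 1702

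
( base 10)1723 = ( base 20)463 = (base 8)3273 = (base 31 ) 1oi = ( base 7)5011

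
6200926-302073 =5898853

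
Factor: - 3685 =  - 5^1*11^1 * 67^1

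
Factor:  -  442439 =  - 442439^1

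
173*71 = 12283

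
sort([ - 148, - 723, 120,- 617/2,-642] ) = [  -  723  , - 642,  -  617/2,-148 , 120 ] 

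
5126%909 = 581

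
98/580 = 49/290 = 0.17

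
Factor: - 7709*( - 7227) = 55712943 = 3^2*11^1 * 13^1*73^1*593^1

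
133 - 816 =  - 683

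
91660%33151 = 25358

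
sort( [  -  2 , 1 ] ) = [ - 2,1 ] 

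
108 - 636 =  - 528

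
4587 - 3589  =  998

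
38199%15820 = 6559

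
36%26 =10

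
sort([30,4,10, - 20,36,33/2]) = [ - 20,4,10,33/2 , 30,36]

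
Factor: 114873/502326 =59/258 = 2^( - 1)*3^ (-1 )*43^( - 1) * 59^1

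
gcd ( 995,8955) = 995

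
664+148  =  812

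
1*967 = 967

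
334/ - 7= - 48 + 2/7 = -47.71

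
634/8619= 634/8619=0.07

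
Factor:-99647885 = -5^1 * 19929577^1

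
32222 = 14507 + 17715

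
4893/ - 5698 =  - 1+115/814 = - 0.86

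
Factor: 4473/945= 3^( - 1)*5^(  -  1)*71^1 = 71/15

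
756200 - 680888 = 75312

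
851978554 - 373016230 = 478962324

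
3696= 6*616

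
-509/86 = - 6 + 7/86 =- 5.92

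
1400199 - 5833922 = -4433723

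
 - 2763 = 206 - 2969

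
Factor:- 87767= - 87767^1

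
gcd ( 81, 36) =9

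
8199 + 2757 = 10956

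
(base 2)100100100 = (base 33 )8S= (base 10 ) 292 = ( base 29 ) A2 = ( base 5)2132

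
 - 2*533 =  - 1066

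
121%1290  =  121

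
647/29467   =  647/29467 = 0.02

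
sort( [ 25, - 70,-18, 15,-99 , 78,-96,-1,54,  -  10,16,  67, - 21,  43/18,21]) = [  -  99, - 96, -70,- 21, - 18,- 10, - 1,43/18,15,  16, 21, 25,54,67, 78] 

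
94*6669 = 626886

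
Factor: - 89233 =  - 17^1 *29^1 * 181^1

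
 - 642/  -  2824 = 321/1412 = 0.23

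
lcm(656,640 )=26240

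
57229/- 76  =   -57229/76 = - 753.01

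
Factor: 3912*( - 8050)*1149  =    -  2^4* 3^2*5^2*7^1*23^1*163^1*383^1 = -  36183848400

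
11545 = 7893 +3652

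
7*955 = 6685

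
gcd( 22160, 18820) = 20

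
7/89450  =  7/89450 = 0.00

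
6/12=1/2=   0.50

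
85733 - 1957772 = - 1872039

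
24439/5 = 24439/5 = 4887.80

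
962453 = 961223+1230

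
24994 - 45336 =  - 20342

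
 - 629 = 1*(-629) 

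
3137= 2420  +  717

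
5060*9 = 45540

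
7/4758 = 7/4758=0.00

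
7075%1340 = 375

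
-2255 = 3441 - 5696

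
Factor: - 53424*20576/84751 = - 2^9*3^2*7^1 * 53^1*643^1*84751^( - 1 ) = - 1099252224/84751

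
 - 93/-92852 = 93/92852 = 0.00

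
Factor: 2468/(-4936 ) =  - 2^( - 1)  =  -1/2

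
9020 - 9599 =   -  579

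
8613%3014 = 2585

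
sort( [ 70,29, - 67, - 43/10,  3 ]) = [ - 67, - 43/10, 3,  29,70 ] 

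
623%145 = 43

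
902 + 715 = 1617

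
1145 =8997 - 7852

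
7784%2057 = 1613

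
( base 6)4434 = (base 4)100012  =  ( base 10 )1030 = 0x406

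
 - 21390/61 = -21390/61 = - 350.66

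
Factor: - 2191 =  - 7^1 * 313^1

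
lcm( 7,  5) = 35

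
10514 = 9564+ 950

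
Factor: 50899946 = 2^1 *113^1*225221^1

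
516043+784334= 1300377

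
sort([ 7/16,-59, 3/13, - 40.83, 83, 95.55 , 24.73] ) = [ - 59, - 40.83, 3/13,7/16, 24.73,83,95.55]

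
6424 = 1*6424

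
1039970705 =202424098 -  - 837546607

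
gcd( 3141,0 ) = 3141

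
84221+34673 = 118894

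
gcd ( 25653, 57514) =1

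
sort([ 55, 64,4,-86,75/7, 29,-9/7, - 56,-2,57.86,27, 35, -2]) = [-86,- 56,-2, - 2,- 9/7 , 4,75/7, 27,29,35,55,57.86, 64]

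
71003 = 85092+- 14089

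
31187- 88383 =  - 57196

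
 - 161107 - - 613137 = 452030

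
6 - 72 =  -66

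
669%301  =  67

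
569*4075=2318675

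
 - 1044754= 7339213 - 8383967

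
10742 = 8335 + 2407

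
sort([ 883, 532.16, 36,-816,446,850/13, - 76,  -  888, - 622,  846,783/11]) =[ - 888 ,- 816, - 622, - 76,36, 850/13 , 783/11,446,532.16,846, 883]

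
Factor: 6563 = 6563^1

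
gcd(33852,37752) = 156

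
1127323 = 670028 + 457295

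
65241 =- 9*(-7249)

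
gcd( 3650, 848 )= 2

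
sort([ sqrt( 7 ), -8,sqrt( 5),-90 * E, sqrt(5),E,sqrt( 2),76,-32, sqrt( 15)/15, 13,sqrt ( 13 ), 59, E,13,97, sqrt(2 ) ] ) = [-90*E,-32, - 8 , sqrt(15)/15,sqrt(2 ), sqrt( 2), sqrt( 5 ), sqrt ( 5), sqrt(7 ) , E, E,  sqrt( 13 ),  13, 13, 59, 76,  97]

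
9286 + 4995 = 14281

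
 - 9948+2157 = - 7791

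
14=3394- 3380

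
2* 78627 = 157254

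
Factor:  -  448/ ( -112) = 2^2 = 4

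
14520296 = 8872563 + 5647733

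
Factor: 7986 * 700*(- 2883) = -16116546600 = - 2^3*3^2*5^2*7^1*11^3* 31^2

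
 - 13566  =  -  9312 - 4254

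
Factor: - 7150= - 2^1*5^2*11^1*13^1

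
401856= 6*66976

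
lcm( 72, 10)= 360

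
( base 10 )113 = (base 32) 3h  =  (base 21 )58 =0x71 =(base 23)4l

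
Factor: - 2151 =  - 3^2*239^1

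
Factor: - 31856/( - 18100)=2^2*5^( - 2)*11^1 = 44/25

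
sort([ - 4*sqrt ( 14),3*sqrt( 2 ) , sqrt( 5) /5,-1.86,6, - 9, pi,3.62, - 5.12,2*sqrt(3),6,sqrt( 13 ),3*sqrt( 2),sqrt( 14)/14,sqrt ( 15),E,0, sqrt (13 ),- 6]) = [-4*sqrt (14), - 9,- 6, - 5.12, - 1.86,0,sqrt(14 ) /14, sqrt( 5)/5,E, pi,2*sqrt( 3), sqrt( 13),sqrt(13 ),3.62, sqrt(15 ),3 * sqrt( 2),3*sqrt( 2 ),6,  6 ]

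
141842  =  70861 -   -  70981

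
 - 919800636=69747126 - 989547762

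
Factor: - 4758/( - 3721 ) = 2^1*3^1*13^1*61^( - 1) = 78/61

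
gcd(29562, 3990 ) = 6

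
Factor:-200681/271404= - 2^( - 2) *3^( - 3 )*7^ ( - 1)*13^1*43^1 = - 559/756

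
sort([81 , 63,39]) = [ 39, 63,81 ] 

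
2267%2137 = 130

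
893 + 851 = 1744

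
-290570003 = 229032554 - 519602557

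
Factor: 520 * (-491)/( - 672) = 2^( - 2) * 3^( - 1 )*5^1*7^ ( - 1 )*13^1*491^1 = 31915/84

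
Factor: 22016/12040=64/35 = 2^6 * 5^( -1)*7^( -1)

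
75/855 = 5/57 = 0.09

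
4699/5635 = 4699/5635 = 0.83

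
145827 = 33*4419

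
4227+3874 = 8101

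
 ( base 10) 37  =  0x25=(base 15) 27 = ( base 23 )1e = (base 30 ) 17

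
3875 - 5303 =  - 1428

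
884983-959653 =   -  74670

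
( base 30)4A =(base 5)1010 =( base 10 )130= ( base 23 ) 5f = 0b10000010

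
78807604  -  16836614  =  61970990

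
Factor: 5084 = 2^2*31^1*41^1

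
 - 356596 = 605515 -962111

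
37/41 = 37/41=   0.90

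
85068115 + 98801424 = 183869539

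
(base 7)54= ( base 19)21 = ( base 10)39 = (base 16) 27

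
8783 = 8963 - 180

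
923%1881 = 923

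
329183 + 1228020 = 1557203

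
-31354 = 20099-51453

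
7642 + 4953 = 12595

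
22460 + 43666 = 66126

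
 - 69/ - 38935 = 69/38935 = 0.00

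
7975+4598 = 12573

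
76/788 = 19/197 = 0.10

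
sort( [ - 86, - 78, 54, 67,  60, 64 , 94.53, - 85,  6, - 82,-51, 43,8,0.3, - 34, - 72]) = [  -  86,-85,-82, - 78,  -  72,-51, - 34, 0.3,6,8,  43, 54,60,64 , 67,94.53]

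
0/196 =0 = 0.00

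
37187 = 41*907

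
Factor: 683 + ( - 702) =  - 19^1= - 19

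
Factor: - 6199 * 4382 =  - 2^1 * 7^1*313^1*6199^1 = - 27164018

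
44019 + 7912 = 51931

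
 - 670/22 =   -  335/11 = -30.45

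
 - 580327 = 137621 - 717948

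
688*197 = 135536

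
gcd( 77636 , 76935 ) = 1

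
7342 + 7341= 14683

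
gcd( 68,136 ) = 68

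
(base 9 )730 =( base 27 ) M0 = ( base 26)MM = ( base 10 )594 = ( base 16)252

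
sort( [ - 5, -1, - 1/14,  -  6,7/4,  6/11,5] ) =[ - 6, - 5,-1,-1/14 , 6/11,7/4,5]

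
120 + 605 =725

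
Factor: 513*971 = 498123 = 3^3*19^1*971^1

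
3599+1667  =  5266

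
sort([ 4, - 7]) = [ - 7,4 ]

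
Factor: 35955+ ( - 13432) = 101^1*223^1 =22523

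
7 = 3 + 4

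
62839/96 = 654+55/96 = 654.57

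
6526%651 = 16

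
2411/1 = 2411 = 2411.00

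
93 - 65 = 28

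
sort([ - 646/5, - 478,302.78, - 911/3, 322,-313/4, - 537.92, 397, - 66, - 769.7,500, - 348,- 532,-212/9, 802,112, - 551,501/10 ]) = [ - 769.7, - 551, - 537.92, -532, - 478, - 348,  -  911/3, - 646/5, - 313/4, - 66, - 212/9, 501/10, 112, 302.78,322 , 397, 500, 802] 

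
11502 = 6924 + 4578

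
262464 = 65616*4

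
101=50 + 51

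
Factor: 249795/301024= 2^( - 5)*3^2*5^1*7^1* 13^1*23^(-1)*61^1*  409^( - 1)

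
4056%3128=928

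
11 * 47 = 517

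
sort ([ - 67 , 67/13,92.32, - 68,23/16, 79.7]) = [ - 68, - 67,23/16,67/13, 79.7 , 92.32]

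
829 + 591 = 1420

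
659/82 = 659/82 = 8.04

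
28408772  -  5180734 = 23228038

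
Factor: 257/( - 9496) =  - 2^( - 3)*257^1*1187^( - 1 ) 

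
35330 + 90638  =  125968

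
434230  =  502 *865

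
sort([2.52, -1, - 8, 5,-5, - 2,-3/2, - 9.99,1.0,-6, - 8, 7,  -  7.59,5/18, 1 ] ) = [-9.99, - 8,-8,- 7.59,  -  6,-5, -2,-3/2, - 1,5/18, 1.0,1,2.52,5,7 ]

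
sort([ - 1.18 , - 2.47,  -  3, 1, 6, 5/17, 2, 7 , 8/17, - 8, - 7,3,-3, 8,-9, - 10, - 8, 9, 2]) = [ - 10, - 9, - 8, - 8, - 7, - 3, - 3,  -  2.47,-1.18 , 5/17, 8/17, 1,2, 2, 3,6,7,8, 9 ] 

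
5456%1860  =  1736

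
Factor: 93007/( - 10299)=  - 3^(-1)*17^1*3433^( - 1)*5471^1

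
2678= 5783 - 3105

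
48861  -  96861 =-48000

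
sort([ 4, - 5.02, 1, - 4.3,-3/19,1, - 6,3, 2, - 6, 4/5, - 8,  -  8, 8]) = [- 8,-8 , - 6, - 6, - 5.02, - 4.3, - 3/19, 4/5, 1 , 1, 2,3, 4, 8 ]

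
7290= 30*243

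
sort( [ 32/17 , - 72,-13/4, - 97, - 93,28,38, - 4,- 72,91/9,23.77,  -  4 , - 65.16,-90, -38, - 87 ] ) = [ - 97,-93,-90, - 87, - 72, - 72, - 65.16, - 38, - 4, - 4, - 13/4,32/17,91/9,23.77,28,38]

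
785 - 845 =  - 60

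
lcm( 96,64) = 192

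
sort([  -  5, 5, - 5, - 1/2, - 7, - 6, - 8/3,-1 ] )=[  -  7, - 6,-5, - 5, - 8/3,  -  1,-1/2,5]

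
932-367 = 565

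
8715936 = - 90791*( - 96 )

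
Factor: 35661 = 3^1*11887^1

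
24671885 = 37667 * 655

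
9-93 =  - 84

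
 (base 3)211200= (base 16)264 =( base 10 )612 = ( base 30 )KC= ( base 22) 15I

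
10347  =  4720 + 5627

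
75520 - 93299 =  - 17779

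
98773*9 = 888957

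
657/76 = 657/76 = 8.64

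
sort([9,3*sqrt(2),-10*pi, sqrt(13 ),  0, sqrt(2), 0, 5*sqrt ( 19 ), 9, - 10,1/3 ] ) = [ - 10*pi,-10 , 0, 0, 1/3,sqrt(2), sqrt(13), 3*sqrt(2 ), 9, 9, 5*sqrt( 19) ]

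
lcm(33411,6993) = 300699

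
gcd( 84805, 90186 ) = 1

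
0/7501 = 0 = 0.00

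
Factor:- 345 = -3^1*5^1*23^1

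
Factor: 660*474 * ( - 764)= - 239009760= - 2^5*3^2*5^1*11^1*79^1*191^1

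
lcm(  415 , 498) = 2490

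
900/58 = 450/29 = 15.52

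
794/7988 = 397/3994 = 0.10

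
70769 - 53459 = 17310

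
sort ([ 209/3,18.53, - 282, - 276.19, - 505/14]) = [ - 282, - 276.19, - 505/14,18.53,209/3] 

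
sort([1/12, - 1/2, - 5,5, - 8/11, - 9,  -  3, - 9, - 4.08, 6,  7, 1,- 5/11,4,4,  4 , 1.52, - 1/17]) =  [ - 9, - 9, - 5, - 4.08, - 3, - 8/11, - 1/2,  -  5/11, - 1/17,1/12,1, 1.52,  4,  4, 4, 5, 6, 7 ] 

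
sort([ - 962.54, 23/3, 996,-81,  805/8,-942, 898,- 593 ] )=[  -  962.54,-942,-593, - 81, 23/3, 805/8, 898,996 ] 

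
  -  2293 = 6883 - 9176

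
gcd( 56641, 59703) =1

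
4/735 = 4/735 = 0.01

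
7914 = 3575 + 4339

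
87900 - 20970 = 66930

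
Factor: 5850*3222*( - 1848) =-34832397600=- 2^5*3^5*5^2*7^1*11^1*13^1*179^1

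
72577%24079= 340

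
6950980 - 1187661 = 5763319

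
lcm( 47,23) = 1081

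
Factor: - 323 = - 17^1*19^1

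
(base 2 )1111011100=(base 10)988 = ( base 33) tv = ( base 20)298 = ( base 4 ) 33130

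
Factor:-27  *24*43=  - 27864  =  - 2^3*3^4*43^1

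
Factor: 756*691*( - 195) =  - 101867220 = - 2^2 * 3^4*5^1 * 7^1*13^1 * 691^1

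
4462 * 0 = 0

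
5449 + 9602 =15051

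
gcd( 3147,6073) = 1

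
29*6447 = 186963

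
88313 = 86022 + 2291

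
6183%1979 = 246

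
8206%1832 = 878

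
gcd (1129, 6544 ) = 1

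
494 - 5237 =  - 4743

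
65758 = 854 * 77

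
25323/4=25323/4 = 6330.75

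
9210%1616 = 1130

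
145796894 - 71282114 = 74514780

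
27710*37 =1025270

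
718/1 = 718 = 718.00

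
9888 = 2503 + 7385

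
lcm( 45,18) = 90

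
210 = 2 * 105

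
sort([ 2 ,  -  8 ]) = [ - 8, 2]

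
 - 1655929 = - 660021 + -995908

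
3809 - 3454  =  355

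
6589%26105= 6589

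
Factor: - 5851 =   -  5851^1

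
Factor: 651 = 3^1*  7^1*31^1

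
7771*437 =3395927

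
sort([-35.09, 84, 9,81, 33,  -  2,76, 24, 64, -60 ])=[-60, - 35.09,-2,9, 24 , 33, 64,  76,81, 84 ]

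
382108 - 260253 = 121855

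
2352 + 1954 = 4306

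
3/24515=3/24515= 0.00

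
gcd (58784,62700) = 44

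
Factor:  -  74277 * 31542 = - 2342845134  =  - 2^1*3^5*7^2*131^1* 751^1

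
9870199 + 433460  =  10303659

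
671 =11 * 61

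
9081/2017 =4  +  1013/2017 = 4.50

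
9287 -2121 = 7166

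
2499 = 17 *147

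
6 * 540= 3240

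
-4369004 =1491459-5860463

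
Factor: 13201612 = 2^2*29^1*73^1*1559^1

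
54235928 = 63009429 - 8773501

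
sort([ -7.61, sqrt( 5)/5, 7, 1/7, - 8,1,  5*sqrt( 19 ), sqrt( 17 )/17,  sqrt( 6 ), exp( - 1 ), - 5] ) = [ - 8, - 7.61, - 5,1/7, sqrt( 17 )/17, exp( - 1 ), sqrt( 5)/5, 1, sqrt( 6 ),  7, 5*sqrt( 19 ) ] 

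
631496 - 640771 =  - 9275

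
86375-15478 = 70897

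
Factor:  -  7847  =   - 7^1*19^1* 59^1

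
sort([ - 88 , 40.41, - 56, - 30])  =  [ - 88, - 56, - 30,  40.41 ]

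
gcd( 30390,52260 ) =30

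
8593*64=549952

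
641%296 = 49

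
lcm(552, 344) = 23736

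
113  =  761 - 648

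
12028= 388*31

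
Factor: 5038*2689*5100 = 2^3*3^1*5^2*11^1 * 17^1 * 229^1 * 2689^1 = 69090628200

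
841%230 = 151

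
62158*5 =310790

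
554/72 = 7 + 25/36 = 7.69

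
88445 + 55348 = 143793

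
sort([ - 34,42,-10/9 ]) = [-34, - 10/9 , 42] 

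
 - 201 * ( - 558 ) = 112158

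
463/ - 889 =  - 463/889 =- 0.52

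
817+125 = 942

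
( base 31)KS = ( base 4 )22020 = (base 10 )648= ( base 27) O0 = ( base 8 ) 1210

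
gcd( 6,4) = 2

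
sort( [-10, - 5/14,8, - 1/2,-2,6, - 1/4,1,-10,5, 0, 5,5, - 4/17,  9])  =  [  -  10, - 10,-2 ,  -  1/2 , - 5/14, -1/4, - 4/17 , 0, 1,5  ,  5,5, 6,8,9]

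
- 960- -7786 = 6826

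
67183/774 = 67183/774 = 86.80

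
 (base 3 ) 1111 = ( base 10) 40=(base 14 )2C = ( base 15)2A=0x28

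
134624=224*601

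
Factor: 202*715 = 2^1*5^1*11^1*  13^1*101^1 =144430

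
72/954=4/53 =0.08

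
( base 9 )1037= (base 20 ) 1I3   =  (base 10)763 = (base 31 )OJ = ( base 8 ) 1373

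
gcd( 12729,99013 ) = 1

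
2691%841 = 168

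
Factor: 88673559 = 3^1* 13^1 *127^1 * 17903^1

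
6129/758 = 6129/758 = 8.09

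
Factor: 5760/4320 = 4/3= 2^2*3^( - 1 ) 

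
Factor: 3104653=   29^1*107057^1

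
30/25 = 1 + 1/5 = 1.20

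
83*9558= 793314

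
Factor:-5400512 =  -  2^6*13^1*6491^1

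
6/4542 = 1/757 =0.00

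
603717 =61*9897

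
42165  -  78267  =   - 36102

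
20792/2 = 10396 = 10396.00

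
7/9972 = 7/9972 = 0.00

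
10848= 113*96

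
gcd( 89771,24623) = 1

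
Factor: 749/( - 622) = - 2^ ( - 1) * 7^1 * 107^1*311^( - 1 )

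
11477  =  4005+7472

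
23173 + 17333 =40506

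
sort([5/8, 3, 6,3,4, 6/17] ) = [6/17,5/8,3, 3  ,  4,6]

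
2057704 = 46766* 44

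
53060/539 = 7580/77 = 98.44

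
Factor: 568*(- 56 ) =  - 31808  =  - 2^6 * 7^1* 71^1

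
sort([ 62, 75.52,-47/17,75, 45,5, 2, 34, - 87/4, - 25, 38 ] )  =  [-25, - 87/4 , - 47/17,2,  5,34, 38, 45, 62, 75, 75.52]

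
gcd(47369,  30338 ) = 7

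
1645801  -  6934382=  - 5288581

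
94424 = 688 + 93736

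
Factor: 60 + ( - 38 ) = 22 = 2^1*11^1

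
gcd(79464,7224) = 7224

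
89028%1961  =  783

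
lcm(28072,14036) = 28072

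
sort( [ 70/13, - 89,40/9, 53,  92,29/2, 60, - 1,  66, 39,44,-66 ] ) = [ - 89 , - 66, -1,40/9,70/13, 29/2,39,44,  53,  60 , 66, 92 ]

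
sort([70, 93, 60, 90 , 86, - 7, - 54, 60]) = [ - 54, - 7 , 60,60, 70, 86, 90,93 ]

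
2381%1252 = 1129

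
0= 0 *463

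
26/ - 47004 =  - 1 + 23489/23502 = - 0.00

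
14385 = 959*15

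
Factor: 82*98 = 8036 = 2^2*7^2*41^1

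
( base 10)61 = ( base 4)331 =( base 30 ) 21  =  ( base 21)2J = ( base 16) 3D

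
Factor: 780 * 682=531960= 2^3*3^1*5^1  *  11^1*13^1*31^1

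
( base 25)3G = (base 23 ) 3m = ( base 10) 91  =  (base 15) 61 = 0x5B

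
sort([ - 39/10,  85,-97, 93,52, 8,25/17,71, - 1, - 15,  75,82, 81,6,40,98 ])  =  [ - 97, - 15, - 39/10, - 1,  25/17,  6,8, 40,  52,  71, 75,  81,82,85,93,98]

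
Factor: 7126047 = 3^2* 791783^1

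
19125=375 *51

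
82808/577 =82808/577=143.51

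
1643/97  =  1643/97 = 16.94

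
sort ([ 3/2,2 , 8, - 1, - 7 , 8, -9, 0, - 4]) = [ - 9,-7,-4, - 1,0, 3/2, 2,8,8] 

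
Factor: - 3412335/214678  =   -2^( - 1 ) * 3^1*5^1 * 107339^(-1)  *  227489^1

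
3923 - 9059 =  - 5136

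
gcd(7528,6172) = 4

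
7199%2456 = 2287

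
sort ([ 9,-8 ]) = [-8,  9]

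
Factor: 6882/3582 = 1147/597= 3^( - 1)*31^1*37^1*199^(-1 )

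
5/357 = 5/357 = 0.01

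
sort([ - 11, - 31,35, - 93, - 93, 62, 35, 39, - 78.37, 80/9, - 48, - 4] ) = [ - 93, - 93  , - 78.37, - 48, - 31,-11,-4, 80/9 , 35,35, 39,62]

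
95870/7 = 95870/7 = 13695.71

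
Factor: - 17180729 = -17180729^1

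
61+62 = 123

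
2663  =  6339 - 3676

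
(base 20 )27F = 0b1110111011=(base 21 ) 23a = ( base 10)955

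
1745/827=1745/827 = 2.11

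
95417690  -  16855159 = 78562531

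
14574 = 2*7287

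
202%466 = 202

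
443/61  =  443/61 = 7.26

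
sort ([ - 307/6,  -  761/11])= [-761/11, - 307/6] 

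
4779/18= 531/2=265.50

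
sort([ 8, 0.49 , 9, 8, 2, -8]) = [-8,0.49,  2, 8,8,9]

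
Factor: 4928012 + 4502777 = 31^1*109^1*2791^1 = 9430789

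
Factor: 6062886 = 2^1*3^2*336827^1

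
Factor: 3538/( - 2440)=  - 2^( - 2 )*5^( - 1 )*29^1 = - 29/20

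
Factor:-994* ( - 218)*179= 38787868 =2^2 * 7^1*71^1*109^1 * 179^1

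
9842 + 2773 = 12615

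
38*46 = 1748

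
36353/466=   78 + 5/466 = 78.01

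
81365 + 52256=133621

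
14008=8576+5432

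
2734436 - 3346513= - 612077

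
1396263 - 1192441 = 203822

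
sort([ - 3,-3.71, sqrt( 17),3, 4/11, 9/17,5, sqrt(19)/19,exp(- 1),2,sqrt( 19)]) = [ - 3.71, - 3,sqrt(19) /19, 4/11, exp( - 1),9/17,2,3,sqrt( 17),sqrt(19 ),5 ]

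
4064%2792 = 1272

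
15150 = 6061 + 9089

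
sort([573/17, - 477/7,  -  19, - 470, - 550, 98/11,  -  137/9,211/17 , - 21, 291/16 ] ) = [-550, - 470, - 477/7,-21, - 19, - 137/9,  98/11, 211/17,291/16, 573/17] 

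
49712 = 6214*8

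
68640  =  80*858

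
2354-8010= -5656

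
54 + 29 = 83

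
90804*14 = 1271256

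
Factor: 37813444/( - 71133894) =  - 2^1 * 3^(-2 )*13^( - 1 )*23^ ( - 1) * 2383^1*3967^1*13217^( - 1 ) = - 18906722/35566947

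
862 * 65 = 56030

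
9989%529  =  467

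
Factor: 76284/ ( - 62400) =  - 2^(-4)*3^1*5^(-2)*163^1 =- 489/400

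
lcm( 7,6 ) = 42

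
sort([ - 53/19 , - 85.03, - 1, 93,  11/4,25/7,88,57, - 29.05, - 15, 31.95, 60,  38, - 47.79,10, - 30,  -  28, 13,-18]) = [ - 85.03, - 47.79 , - 30  , - 29.05, - 28,-18, - 15, - 53/19,-1 , 11/4,25/7,10, 13, 31.95  ,  38,57,60, 88,  93 ] 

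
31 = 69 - 38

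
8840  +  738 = 9578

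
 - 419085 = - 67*6255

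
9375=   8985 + 390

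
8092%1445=867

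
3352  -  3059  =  293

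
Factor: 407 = 11^1*37^1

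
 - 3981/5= - 3981/5 = -796.20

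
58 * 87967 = 5102086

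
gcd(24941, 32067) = 3563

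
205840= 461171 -255331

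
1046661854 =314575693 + 732086161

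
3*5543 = 16629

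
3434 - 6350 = -2916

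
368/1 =368  =  368.00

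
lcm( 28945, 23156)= 115780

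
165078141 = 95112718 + 69965423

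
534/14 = 267/7=38.14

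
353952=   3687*96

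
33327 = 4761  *7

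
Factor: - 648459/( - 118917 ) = 3^1*7^1*47^1 * 181^(  -  1 ) = 987/181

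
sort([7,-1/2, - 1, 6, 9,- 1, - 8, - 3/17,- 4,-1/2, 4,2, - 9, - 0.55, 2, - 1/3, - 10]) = [ - 10 , - 9, -8, - 4, - 1,-1,-0.55, - 1/2, - 1/2, - 1/3, - 3/17,2,2, 4,6,7,9]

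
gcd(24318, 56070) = 126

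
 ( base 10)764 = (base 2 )1011111100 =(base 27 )118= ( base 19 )224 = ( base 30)pe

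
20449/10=20449/10 = 2044.90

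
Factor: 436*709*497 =2^2*7^1* 71^1*  109^1*709^1=153634628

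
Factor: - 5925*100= - 2^2*3^1*5^4*79^1 = -592500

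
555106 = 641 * 866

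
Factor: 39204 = 2^2*3^4 * 11^2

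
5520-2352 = 3168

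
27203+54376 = 81579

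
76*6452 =490352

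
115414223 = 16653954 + 98760269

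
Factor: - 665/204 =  - 2^( - 2) * 3^( - 1)* 5^1*7^1*17^ ( - 1)*19^1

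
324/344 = 81/86 = 0.94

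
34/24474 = 17/12237 = 0.00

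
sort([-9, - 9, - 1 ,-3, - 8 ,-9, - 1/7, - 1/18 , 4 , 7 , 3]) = [ - 9, - 9,  -  9 ,-8, - 3,-1, - 1/7 , - 1/18, 3,4, 7] 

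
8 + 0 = 8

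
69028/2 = 34514 =34514.00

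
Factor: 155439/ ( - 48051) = -909/281 = -3^2*101^1*281^(  -  1)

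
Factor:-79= - 79^1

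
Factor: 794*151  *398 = 2^2*151^1*199^1*397^1 = 47717812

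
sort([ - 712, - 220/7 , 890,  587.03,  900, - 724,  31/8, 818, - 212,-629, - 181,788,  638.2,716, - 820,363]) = [ - 820,-724,-712,-629, - 212, - 181,- 220/7, 31/8,363, 587.03,638.2, 716,788,  818, 890, 900] 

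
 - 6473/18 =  - 360 + 7/18 = - 359.61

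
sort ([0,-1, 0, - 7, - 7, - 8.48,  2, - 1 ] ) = [ - 8.48, - 7, - 7, - 1, - 1,  0, 0,2 ] 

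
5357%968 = 517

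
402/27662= 201/13831  =  0.01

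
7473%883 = 409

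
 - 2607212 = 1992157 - 4599369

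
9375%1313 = 184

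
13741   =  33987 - 20246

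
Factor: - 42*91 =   -  3822 = -2^1 * 3^1*7^2*13^1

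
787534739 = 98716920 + 688817819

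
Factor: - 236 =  - 2^2*59^1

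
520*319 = 165880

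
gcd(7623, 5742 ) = 99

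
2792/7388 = 698/1847 = 0.38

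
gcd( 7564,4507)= 1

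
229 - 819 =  - 590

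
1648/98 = 16 + 40/49 = 16.82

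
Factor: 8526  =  2^1 *3^1*7^2 * 29^1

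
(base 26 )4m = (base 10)126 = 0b1111110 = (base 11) 105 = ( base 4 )1332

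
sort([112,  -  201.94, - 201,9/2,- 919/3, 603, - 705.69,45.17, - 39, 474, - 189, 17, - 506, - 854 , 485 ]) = [ - 854, - 705.69, - 506, - 919/3, - 201.94,  -  201, - 189, - 39, 9/2,17,  45.17, 112 , 474, 485,603] 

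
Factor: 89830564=2^2 * 22457641^1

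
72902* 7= 510314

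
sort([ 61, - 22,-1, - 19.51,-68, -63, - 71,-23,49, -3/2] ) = [-71, - 68,-63, - 23, - 22,-19.51, - 3/2, - 1,49,61]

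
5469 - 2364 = 3105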